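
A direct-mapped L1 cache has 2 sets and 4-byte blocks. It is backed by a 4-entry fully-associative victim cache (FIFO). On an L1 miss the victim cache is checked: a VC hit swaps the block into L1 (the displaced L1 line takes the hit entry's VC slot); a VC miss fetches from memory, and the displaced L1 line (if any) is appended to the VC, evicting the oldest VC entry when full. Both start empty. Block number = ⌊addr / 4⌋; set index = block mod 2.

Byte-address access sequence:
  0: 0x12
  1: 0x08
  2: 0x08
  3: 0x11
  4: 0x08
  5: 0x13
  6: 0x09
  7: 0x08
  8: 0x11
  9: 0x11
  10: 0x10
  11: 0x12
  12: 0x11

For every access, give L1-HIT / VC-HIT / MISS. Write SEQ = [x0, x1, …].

#0 0x12→b4/s0 MISS; vc=[]
#1 0x8→b2/s0 MISS; vc=[4]
#2 0x8→b2/s0 L1-HIT; vc=[4]
#3 0x11→b4/s0 VC-HIT; vc=[2]
#4 0x8→b2/s0 VC-HIT; vc=[4]
#5 0x13→b4/s0 VC-HIT; vc=[2]
#6 0x9→b2/s0 VC-HIT; vc=[4]
#7 0x8→b2/s0 L1-HIT; vc=[4]
#8 0x11→b4/s0 VC-HIT; vc=[2]
#9 0x11→b4/s0 L1-HIT; vc=[2]
#10 0x10→b4/s0 L1-HIT; vc=[2]
#11 0x12→b4/s0 L1-HIT; vc=[2]
#12 0x11→b4/s0 L1-HIT; vc=[2]

SEQ = [MISS, MISS, L1-HIT, VC-HIT, VC-HIT, VC-HIT, VC-HIT, L1-HIT, VC-HIT, L1-HIT, L1-HIT, L1-HIT, L1-HIT]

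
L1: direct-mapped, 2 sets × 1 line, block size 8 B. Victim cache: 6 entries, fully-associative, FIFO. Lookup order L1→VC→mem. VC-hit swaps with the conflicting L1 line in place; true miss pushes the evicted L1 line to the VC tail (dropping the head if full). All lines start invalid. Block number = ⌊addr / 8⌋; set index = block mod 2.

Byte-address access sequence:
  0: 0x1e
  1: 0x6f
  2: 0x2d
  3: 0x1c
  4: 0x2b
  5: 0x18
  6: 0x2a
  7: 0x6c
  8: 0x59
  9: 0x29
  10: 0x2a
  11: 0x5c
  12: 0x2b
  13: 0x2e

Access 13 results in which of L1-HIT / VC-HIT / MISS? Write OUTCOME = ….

#0 0x1e→b3/s1 MISS; vc=[]
#1 0x6f→b13/s1 MISS; vc=[3]
#2 0x2d→b5/s1 MISS; vc=[3,13]
#3 0x1c→b3/s1 VC-HIT; vc=[5,13]
#4 0x2b→b5/s1 VC-HIT; vc=[3,13]
#5 0x18→b3/s1 VC-HIT; vc=[5,13]
#6 0x2a→b5/s1 VC-HIT; vc=[3,13]
#7 0x6c→b13/s1 VC-HIT; vc=[3,5]
#8 0x59→b11/s1 MISS; vc=[3,5,13]
#9 0x29→b5/s1 VC-HIT; vc=[3,11,13]
#10 0x2a→b5/s1 L1-HIT; vc=[3,11,13]
#11 0x5c→b11/s1 VC-HIT; vc=[3,5,13]
#12 0x2b→b5/s1 VC-HIT; vc=[3,11,13]
#13 0x2e→b5/s1 L1-HIT; vc=[3,11,13]

OUTCOME = L1-HIT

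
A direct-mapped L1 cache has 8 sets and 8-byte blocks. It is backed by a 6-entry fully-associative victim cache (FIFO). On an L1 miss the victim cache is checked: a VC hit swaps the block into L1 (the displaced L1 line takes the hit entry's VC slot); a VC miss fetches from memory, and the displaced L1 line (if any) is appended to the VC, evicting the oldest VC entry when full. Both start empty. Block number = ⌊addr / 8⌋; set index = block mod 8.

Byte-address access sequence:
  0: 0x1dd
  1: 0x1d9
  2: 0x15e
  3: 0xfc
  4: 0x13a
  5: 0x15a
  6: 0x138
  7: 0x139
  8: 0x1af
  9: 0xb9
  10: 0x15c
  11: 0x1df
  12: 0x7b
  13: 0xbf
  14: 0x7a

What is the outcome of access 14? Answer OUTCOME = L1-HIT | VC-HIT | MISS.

OUTCOME = VC-HIT

#0 0x1dd→b59/s3 MISS; vc=[]
#1 0x1d9→b59/s3 L1-HIT; vc=[]
#2 0x15e→b43/s3 MISS; vc=[59]
#3 0xfc→b31/s7 MISS; vc=[59]
#4 0x13a→b39/s7 MISS; vc=[59,31]
#5 0x15a→b43/s3 L1-HIT; vc=[59,31]
#6 0x138→b39/s7 L1-HIT; vc=[59,31]
#7 0x139→b39/s7 L1-HIT; vc=[59,31]
#8 0x1af→b53/s5 MISS; vc=[59,31]
#9 0xb9→b23/s7 MISS; vc=[59,31,39]
#10 0x15c→b43/s3 L1-HIT; vc=[59,31,39]
#11 0x1df→b59/s3 VC-HIT; vc=[43,31,39]
#12 0x7b→b15/s7 MISS; vc=[43,31,39,23]
#13 0xbf→b23/s7 VC-HIT; vc=[43,31,39,15]
#14 0x7a→b15/s7 VC-HIT; vc=[43,31,39,23]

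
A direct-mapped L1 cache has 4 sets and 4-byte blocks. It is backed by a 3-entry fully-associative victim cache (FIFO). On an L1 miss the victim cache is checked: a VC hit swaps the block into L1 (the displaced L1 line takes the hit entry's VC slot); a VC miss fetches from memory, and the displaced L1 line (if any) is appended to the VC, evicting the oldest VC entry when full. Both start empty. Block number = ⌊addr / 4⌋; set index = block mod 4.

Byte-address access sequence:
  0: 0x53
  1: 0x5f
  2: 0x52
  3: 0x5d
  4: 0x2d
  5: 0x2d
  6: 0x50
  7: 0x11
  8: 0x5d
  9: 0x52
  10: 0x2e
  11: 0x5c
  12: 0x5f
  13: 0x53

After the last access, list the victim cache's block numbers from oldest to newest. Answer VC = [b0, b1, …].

0: 0x53 (blk 20, set 0) → MISS  vc=[]
1: 0x5f (blk 23, set 3) → MISS  vc=[]
2: 0x52 (blk 20, set 0) → L1-HIT  vc=[]
3: 0x5d (blk 23, set 3) → L1-HIT  vc=[]
4: 0x2d (blk 11, set 3) → MISS  vc=[23]
5: 0x2d (blk 11, set 3) → L1-HIT  vc=[23]
6: 0x50 (blk 20, set 0) → L1-HIT  vc=[23]
7: 0x11 (blk 4, set 0) → MISS  vc=[23, 20]
8: 0x5d (blk 23, set 3) → VC-HIT  vc=[11, 20]
9: 0x52 (blk 20, set 0) → VC-HIT  vc=[11, 4]
10: 0x2e (blk 11, set 3) → VC-HIT  vc=[23, 4]
11: 0x5c (blk 23, set 3) → VC-HIT  vc=[11, 4]
12: 0x5f (blk 23, set 3) → L1-HIT  vc=[11, 4]
13: 0x53 (blk 20, set 0) → L1-HIT  vc=[11, 4]

VC = [11, 4]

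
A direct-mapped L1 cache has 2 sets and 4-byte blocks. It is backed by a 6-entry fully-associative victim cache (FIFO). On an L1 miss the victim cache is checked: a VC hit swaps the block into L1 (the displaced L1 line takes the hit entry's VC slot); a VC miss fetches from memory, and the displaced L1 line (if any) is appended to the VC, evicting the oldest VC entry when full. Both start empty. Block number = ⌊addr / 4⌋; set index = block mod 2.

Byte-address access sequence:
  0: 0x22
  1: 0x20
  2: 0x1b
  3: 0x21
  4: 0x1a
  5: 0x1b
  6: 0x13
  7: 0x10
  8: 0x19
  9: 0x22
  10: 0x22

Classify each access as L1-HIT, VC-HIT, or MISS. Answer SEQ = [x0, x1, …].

#0 0x22→b8/s0 MISS; vc=[]
#1 0x20→b8/s0 L1-HIT; vc=[]
#2 0x1b→b6/s0 MISS; vc=[8]
#3 0x21→b8/s0 VC-HIT; vc=[6]
#4 0x1a→b6/s0 VC-HIT; vc=[8]
#5 0x1b→b6/s0 L1-HIT; vc=[8]
#6 0x13→b4/s0 MISS; vc=[8,6]
#7 0x10→b4/s0 L1-HIT; vc=[8,6]
#8 0x19→b6/s0 VC-HIT; vc=[8,4]
#9 0x22→b8/s0 VC-HIT; vc=[6,4]
#10 0x22→b8/s0 L1-HIT; vc=[6,4]

SEQ = [MISS, L1-HIT, MISS, VC-HIT, VC-HIT, L1-HIT, MISS, L1-HIT, VC-HIT, VC-HIT, L1-HIT]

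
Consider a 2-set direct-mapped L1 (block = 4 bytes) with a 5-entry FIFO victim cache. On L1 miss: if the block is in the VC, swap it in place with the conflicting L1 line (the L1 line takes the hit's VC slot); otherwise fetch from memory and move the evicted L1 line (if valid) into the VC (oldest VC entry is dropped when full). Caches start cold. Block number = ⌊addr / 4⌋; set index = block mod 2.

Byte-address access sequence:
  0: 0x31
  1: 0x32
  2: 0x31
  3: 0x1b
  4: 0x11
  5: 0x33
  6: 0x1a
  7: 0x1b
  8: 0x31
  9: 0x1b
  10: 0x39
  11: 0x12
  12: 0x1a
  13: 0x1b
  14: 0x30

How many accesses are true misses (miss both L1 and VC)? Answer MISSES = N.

#0 0x31→b12/s0 MISS; vc=[]
#1 0x32→b12/s0 L1-HIT; vc=[]
#2 0x31→b12/s0 L1-HIT; vc=[]
#3 0x1b→b6/s0 MISS; vc=[12]
#4 0x11→b4/s0 MISS; vc=[12,6]
#5 0x33→b12/s0 VC-HIT; vc=[4,6]
#6 0x1a→b6/s0 VC-HIT; vc=[4,12]
#7 0x1b→b6/s0 L1-HIT; vc=[4,12]
#8 0x31→b12/s0 VC-HIT; vc=[4,6]
#9 0x1b→b6/s0 VC-HIT; vc=[4,12]
#10 0x39→b14/s0 MISS; vc=[4,12,6]
#11 0x12→b4/s0 VC-HIT; vc=[14,12,6]
#12 0x1a→b6/s0 VC-HIT; vc=[14,12,4]
#13 0x1b→b6/s0 L1-HIT; vc=[14,12,4]
#14 0x30→b12/s0 VC-HIT; vc=[14,6,4]

MISSES = 4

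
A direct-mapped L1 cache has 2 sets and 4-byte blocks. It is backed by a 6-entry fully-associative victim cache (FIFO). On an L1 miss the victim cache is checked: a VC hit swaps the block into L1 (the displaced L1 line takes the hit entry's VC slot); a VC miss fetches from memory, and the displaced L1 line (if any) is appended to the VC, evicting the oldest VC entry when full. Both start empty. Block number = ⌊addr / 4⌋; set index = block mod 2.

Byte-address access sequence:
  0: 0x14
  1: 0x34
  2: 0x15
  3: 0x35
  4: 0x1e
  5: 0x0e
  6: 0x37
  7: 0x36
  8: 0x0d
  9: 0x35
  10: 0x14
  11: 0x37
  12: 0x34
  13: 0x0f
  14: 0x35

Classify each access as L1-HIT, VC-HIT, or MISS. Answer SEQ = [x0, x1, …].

SEQ = [MISS, MISS, VC-HIT, VC-HIT, MISS, MISS, VC-HIT, L1-HIT, VC-HIT, VC-HIT, VC-HIT, VC-HIT, L1-HIT, VC-HIT, VC-HIT]

  [0] addr=0x14 blk=5 s=1: MISS | VC []
  [1] addr=0x34 blk=13 s=1: MISS | VC [5]
  [2] addr=0x15 blk=5 s=1: VC-HIT | VC [13]
  [3] addr=0x35 blk=13 s=1: VC-HIT | VC [5]
  [4] addr=0x1e blk=7 s=1: MISS | VC [5, 13]
  [5] addr=0xe blk=3 s=1: MISS | VC [5, 13, 7]
  [6] addr=0x37 blk=13 s=1: VC-HIT | VC [5, 3, 7]
  [7] addr=0x36 blk=13 s=1: L1-HIT | VC [5, 3, 7]
  [8] addr=0xd blk=3 s=1: VC-HIT | VC [5, 13, 7]
  [9] addr=0x35 blk=13 s=1: VC-HIT | VC [5, 3, 7]
  [10] addr=0x14 blk=5 s=1: VC-HIT | VC [13, 3, 7]
  [11] addr=0x37 blk=13 s=1: VC-HIT | VC [5, 3, 7]
  [12] addr=0x34 blk=13 s=1: L1-HIT | VC [5, 3, 7]
  [13] addr=0xf blk=3 s=1: VC-HIT | VC [5, 13, 7]
  [14] addr=0x35 blk=13 s=1: VC-HIT | VC [5, 3, 7]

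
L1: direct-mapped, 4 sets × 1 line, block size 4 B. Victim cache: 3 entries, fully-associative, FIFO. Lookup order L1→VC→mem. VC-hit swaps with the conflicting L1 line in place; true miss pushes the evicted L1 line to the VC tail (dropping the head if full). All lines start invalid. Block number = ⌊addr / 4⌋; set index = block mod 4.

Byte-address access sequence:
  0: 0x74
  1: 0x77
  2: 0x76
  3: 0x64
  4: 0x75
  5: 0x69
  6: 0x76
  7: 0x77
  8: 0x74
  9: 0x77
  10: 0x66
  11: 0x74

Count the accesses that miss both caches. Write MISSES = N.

MISSES = 3

0: 0x74 (blk 29, set 1) → MISS  vc=[]
1: 0x77 (blk 29, set 1) → L1-HIT  vc=[]
2: 0x76 (blk 29, set 1) → L1-HIT  vc=[]
3: 0x64 (blk 25, set 1) → MISS  vc=[29]
4: 0x75 (blk 29, set 1) → VC-HIT  vc=[25]
5: 0x69 (blk 26, set 2) → MISS  vc=[25]
6: 0x76 (blk 29, set 1) → L1-HIT  vc=[25]
7: 0x77 (blk 29, set 1) → L1-HIT  vc=[25]
8: 0x74 (blk 29, set 1) → L1-HIT  vc=[25]
9: 0x77 (blk 29, set 1) → L1-HIT  vc=[25]
10: 0x66 (blk 25, set 1) → VC-HIT  vc=[29]
11: 0x74 (blk 29, set 1) → VC-HIT  vc=[25]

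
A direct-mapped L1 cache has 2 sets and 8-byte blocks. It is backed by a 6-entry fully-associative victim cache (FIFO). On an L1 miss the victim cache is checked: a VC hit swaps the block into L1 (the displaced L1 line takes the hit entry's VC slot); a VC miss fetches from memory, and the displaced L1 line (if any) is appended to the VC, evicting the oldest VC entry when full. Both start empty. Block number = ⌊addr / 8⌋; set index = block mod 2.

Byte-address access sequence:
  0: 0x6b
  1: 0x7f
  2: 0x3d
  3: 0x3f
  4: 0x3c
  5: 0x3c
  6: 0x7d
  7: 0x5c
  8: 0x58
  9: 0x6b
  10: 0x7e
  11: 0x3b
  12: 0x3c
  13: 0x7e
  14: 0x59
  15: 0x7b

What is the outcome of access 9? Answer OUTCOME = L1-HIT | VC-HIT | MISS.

#0 0x6b→b13/s1 MISS; vc=[]
#1 0x7f→b15/s1 MISS; vc=[13]
#2 0x3d→b7/s1 MISS; vc=[13,15]
#3 0x3f→b7/s1 L1-HIT; vc=[13,15]
#4 0x3c→b7/s1 L1-HIT; vc=[13,15]
#5 0x3c→b7/s1 L1-HIT; vc=[13,15]
#6 0x7d→b15/s1 VC-HIT; vc=[13,7]
#7 0x5c→b11/s1 MISS; vc=[13,7,15]
#8 0x58→b11/s1 L1-HIT; vc=[13,7,15]
#9 0x6b→b13/s1 VC-HIT; vc=[11,7,15]
#10 0x7e→b15/s1 VC-HIT; vc=[11,7,13]
#11 0x3b→b7/s1 VC-HIT; vc=[11,15,13]
#12 0x3c→b7/s1 L1-HIT; vc=[11,15,13]
#13 0x7e→b15/s1 VC-HIT; vc=[11,7,13]
#14 0x59→b11/s1 VC-HIT; vc=[15,7,13]
#15 0x7b→b15/s1 VC-HIT; vc=[11,7,13]

OUTCOME = VC-HIT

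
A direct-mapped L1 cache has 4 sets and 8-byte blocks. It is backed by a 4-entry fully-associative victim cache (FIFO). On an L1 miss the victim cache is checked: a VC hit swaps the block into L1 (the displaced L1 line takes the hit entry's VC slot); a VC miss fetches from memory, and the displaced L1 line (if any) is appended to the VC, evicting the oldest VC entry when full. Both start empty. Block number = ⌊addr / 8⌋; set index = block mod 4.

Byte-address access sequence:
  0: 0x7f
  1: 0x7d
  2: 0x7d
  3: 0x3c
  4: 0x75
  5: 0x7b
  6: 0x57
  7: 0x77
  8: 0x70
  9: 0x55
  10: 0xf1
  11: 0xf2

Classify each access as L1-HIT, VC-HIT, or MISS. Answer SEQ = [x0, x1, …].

SEQ = [MISS, L1-HIT, L1-HIT, MISS, MISS, VC-HIT, MISS, VC-HIT, L1-HIT, VC-HIT, MISS, L1-HIT]

  [0] addr=0x7f blk=15 s=3: MISS | VC []
  [1] addr=0x7d blk=15 s=3: L1-HIT | VC []
  [2] addr=0x7d blk=15 s=3: L1-HIT | VC []
  [3] addr=0x3c blk=7 s=3: MISS | VC [15]
  [4] addr=0x75 blk=14 s=2: MISS | VC [15]
  [5] addr=0x7b blk=15 s=3: VC-HIT | VC [7]
  [6] addr=0x57 blk=10 s=2: MISS | VC [7, 14]
  [7] addr=0x77 blk=14 s=2: VC-HIT | VC [7, 10]
  [8] addr=0x70 blk=14 s=2: L1-HIT | VC [7, 10]
  [9] addr=0x55 blk=10 s=2: VC-HIT | VC [7, 14]
  [10] addr=0xf1 blk=30 s=2: MISS | VC [7, 14, 10]
  [11] addr=0xf2 blk=30 s=2: L1-HIT | VC [7, 14, 10]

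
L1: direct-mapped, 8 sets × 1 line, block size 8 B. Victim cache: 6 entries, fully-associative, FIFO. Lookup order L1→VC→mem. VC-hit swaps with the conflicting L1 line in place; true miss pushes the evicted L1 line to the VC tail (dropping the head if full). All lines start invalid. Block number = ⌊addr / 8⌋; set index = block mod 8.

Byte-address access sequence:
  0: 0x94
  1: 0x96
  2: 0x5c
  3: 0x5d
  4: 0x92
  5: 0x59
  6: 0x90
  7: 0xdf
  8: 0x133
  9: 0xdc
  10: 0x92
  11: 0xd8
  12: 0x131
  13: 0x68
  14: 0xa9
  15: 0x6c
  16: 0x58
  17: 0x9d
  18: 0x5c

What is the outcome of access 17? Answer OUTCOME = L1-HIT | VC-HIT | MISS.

OUTCOME = MISS

  [0] addr=0x94 blk=18 s=2: MISS | VC []
  [1] addr=0x96 blk=18 s=2: L1-HIT | VC []
  [2] addr=0x5c blk=11 s=3: MISS | VC []
  [3] addr=0x5d blk=11 s=3: L1-HIT | VC []
  [4] addr=0x92 blk=18 s=2: L1-HIT | VC []
  [5] addr=0x59 blk=11 s=3: L1-HIT | VC []
  [6] addr=0x90 blk=18 s=2: L1-HIT | VC []
  [7] addr=0xdf blk=27 s=3: MISS | VC [11]
  [8] addr=0x133 blk=38 s=6: MISS | VC [11]
  [9] addr=0xdc blk=27 s=3: L1-HIT | VC [11]
  [10] addr=0x92 blk=18 s=2: L1-HIT | VC [11]
  [11] addr=0xd8 blk=27 s=3: L1-HIT | VC [11]
  [12] addr=0x131 blk=38 s=6: L1-HIT | VC [11]
  [13] addr=0x68 blk=13 s=5: MISS | VC [11]
  [14] addr=0xa9 blk=21 s=5: MISS | VC [11, 13]
  [15] addr=0x6c blk=13 s=5: VC-HIT | VC [11, 21]
  [16] addr=0x58 blk=11 s=3: VC-HIT | VC [27, 21]
  [17] addr=0x9d blk=19 s=3: MISS | VC [27, 21, 11]
  [18] addr=0x5c blk=11 s=3: VC-HIT | VC [27, 21, 19]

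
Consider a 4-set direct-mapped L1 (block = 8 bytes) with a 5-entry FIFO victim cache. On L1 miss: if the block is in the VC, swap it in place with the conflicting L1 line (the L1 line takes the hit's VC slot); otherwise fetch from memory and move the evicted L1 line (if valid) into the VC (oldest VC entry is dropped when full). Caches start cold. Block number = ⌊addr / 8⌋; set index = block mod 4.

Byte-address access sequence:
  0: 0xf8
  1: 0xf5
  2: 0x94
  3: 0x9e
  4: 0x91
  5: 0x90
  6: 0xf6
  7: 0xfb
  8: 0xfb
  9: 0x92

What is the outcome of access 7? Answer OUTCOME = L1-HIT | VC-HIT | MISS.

OUTCOME = VC-HIT

#0 0xf8→b31/s3 MISS; vc=[]
#1 0xf5→b30/s2 MISS; vc=[]
#2 0x94→b18/s2 MISS; vc=[30]
#3 0x9e→b19/s3 MISS; vc=[30,31]
#4 0x91→b18/s2 L1-HIT; vc=[30,31]
#5 0x90→b18/s2 L1-HIT; vc=[30,31]
#6 0xf6→b30/s2 VC-HIT; vc=[18,31]
#7 0xfb→b31/s3 VC-HIT; vc=[18,19]
#8 0xfb→b31/s3 L1-HIT; vc=[18,19]
#9 0x92→b18/s2 VC-HIT; vc=[30,19]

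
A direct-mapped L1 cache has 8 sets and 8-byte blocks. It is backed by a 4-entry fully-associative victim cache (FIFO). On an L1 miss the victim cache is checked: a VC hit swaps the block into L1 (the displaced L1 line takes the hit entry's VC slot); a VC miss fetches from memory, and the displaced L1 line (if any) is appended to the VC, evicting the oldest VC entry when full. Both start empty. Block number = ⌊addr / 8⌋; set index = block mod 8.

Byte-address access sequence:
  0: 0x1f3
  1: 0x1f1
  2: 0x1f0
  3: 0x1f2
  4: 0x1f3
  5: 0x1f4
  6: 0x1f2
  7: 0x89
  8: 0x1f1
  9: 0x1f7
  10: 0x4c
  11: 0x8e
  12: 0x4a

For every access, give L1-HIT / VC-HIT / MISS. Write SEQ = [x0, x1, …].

SEQ = [MISS, L1-HIT, L1-HIT, L1-HIT, L1-HIT, L1-HIT, L1-HIT, MISS, L1-HIT, L1-HIT, MISS, VC-HIT, VC-HIT]

#0 0x1f3→b62/s6 MISS; vc=[]
#1 0x1f1→b62/s6 L1-HIT; vc=[]
#2 0x1f0→b62/s6 L1-HIT; vc=[]
#3 0x1f2→b62/s6 L1-HIT; vc=[]
#4 0x1f3→b62/s6 L1-HIT; vc=[]
#5 0x1f4→b62/s6 L1-HIT; vc=[]
#6 0x1f2→b62/s6 L1-HIT; vc=[]
#7 0x89→b17/s1 MISS; vc=[]
#8 0x1f1→b62/s6 L1-HIT; vc=[]
#9 0x1f7→b62/s6 L1-HIT; vc=[]
#10 0x4c→b9/s1 MISS; vc=[17]
#11 0x8e→b17/s1 VC-HIT; vc=[9]
#12 0x4a→b9/s1 VC-HIT; vc=[17]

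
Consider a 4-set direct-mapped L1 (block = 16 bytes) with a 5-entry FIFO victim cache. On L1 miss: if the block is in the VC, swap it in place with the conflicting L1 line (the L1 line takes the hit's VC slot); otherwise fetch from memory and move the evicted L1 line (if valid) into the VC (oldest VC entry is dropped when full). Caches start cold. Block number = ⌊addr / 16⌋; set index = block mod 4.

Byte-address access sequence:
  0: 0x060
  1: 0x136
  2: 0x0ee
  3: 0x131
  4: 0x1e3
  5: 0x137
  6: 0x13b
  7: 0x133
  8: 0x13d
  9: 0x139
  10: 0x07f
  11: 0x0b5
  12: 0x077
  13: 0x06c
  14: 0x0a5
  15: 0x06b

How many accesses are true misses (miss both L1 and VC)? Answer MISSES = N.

MISSES = 7

0: 0x60 (blk 6, set 2) → MISS  vc=[]
1: 0x136 (blk 19, set 3) → MISS  vc=[]
2: 0xee (blk 14, set 2) → MISS  vc=[6]
3: 0x131 (blk 19, set 3) → L1-HIT  vc=[6]
4: 0x1e3 (blk 30, set 2) → MISS  vc=[6, 14]
5: 0x137 (blk 19, set 3) → L1-HIT  vc=[6, 14]
6: 0x13b (blk 19, set 3) → L1-HIT  vc=[6, 14]
7: 0x133 (blk 19, set 3) → L1-HIT  vc=[6, 14]
8: 0x13d (blk 19, set 3) → L1-HIT  vc=[6, 14]
9: 0x139 (blk 19, set 3) → L1-HIT  vc=[6, 14]
10: 0x7f (blk 7, set 3) → MISS  vc=[6, 14, 19]
11: 0xb5 (blk 11, set 3) → MISS  vc=[6, 14, 19, 7]
12: 0x77 (blk 7, set 3) → VC-HIT  vc=[6, 14, 19, 11]
13: 0x6c (blk 6, set 2) → VC-HIT  vc=[30, 14, 19, 11]
14: 0xa5 (blk 10, set 2) → MISS  vc=[30, 14, 19, 11, 6]
15: 0x6b (blk 6, set 2) → VC-HIT  vc=[30, 14, 19, 11, 10]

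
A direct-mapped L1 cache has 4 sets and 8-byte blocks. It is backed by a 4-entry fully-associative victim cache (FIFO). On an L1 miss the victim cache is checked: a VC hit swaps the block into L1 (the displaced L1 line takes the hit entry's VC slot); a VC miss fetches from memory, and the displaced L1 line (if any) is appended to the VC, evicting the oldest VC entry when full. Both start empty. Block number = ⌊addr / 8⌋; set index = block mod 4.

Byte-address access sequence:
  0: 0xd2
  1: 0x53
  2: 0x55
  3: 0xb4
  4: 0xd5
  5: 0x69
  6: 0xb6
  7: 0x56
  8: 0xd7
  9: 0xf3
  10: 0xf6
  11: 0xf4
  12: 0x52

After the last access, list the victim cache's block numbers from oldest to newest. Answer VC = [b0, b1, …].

0: 0xd2 (blk 26, set 2) → MISS  vc=[]
1: 0x53 (blk 10, set 2) → MISS  vc=[26]
2: 0x55 (blk 10, set 2) → L1-HIT  vc=[26]
3: 0xb4 (blk 22, set 2) → MISS  vc=[26, 10]
4: 0xd5 (blk 26, set 2) → VC-HIT  vc=[22, 10]
5: 0x69 (blk 13, set 1) → MISS  vc=[22, 10]
6: 0xb6 (blk 22, set 2) → VC-HIT  vc=[26, 10]
7: 0x56 (blk 10, set 2) → VC-HIT  vc=[26, 22]
8: 0xd7 (blk 26, set 2) → VC-HIT  vc=[10, 22]
9: 0xf3 (blk 30, set 2) → MISS  vc=[10, 22, 26]
10: 0xf6 (blk 30, set 2) → L1-HIT  vc=[10, 22, 26]
11: 0xf4 (blk 30, set 2) → L1-HIT  vc=[10, 22, 26]
12: 0x52 (blk 10, set 2) → VC-HIT  vc=[30, 22, 26]

VC = [30, 22, 26]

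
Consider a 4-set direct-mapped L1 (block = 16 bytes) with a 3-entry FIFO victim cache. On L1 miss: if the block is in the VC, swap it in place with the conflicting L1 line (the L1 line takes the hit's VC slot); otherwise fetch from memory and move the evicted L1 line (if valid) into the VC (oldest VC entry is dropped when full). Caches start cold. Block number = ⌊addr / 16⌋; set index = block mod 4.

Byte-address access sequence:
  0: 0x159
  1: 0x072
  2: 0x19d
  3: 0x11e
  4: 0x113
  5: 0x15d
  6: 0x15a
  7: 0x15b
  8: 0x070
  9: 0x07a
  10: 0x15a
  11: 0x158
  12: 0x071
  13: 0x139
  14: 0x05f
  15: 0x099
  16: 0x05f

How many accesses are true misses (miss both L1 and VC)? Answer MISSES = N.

  [0] addr=0x159 blk=21 s=1: MISS | VC []
  [1] addr=0x72 blk=7 s=3: MISS | VC []
  [2] addr=0x19d blk=25 s=1: MISS | VC [21]
  [3] addr=0x11e blk=17 s=1: MISS | VC [21, 25]
  [4] addr=0x113 blk=17 s=1: L1-HIT | VC [21, 25]
  [5] addr=0x15d blk=21 s=1: VC-HIT | VC [17, 25]
  [6] addr=0x15a blk=21 s=1: L1-HIT | VC [17, 25]
  [7] addr=0x15b blk=21 s=1: L1-HIT | VC [17, 25]
  [8] addr=0x70 blk=7 s=3: L1-HIT | VC [17, 25]
  [9] addr=0x7a blk=7 s=3: L1-HIT | VC [17, 25]
  [10] addr=0x15a blk=21 s=1: L1-HIT | VC [17, 25]
  [11] addr=0x158 blk=21 s=1: L1-HIT | VC [17, 25]
  [12] addr=0x71 blk=7 s=3: L1-HIT | VC [17, 25]
  [13] addr=0x139 blk=19 s=3: MISS | VC [17, 25, 7]
  [14] addr=0x5f blk=5 s=1: MISS | VC [25, 7, 21]
  [15] addr=0x99 blk=9 s=1: MISS | VC [7, 21, 5]
  [16] addr=0x5f blk=5 s=1: VC-HIT | VC [7, 21, 9]

MISSES = 7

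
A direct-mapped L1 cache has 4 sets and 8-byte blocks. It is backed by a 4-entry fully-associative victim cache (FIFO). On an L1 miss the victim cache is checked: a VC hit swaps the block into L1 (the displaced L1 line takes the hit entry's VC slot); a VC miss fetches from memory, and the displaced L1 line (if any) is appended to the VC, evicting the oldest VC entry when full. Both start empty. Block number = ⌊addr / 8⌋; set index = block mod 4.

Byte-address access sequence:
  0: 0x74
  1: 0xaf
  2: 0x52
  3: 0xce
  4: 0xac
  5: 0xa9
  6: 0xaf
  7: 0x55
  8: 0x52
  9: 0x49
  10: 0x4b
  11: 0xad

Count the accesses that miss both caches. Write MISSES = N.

  [0] addr=0x74 blk=14 s=2: MISS | VC []
  [1] addr=0xaf blk=21 s=1: MISS | VC []
  [2] addr=0x52 blk=10 s=2: MISS | VC [14]
  [3] addr=0xce blk=25 s=1: MISS | VC [14, 21]
  [4] addr=0xac blk=21 s=1: VC-HIT | VC [14, 25]
  [5] addr=0xa9 blk=21 s=1: L1-HIT | VC [14, 25]
  [6] addr=0xaf blk=21 s=1: L1-HIT | VC [14, 25]
  [7] addr=0x55 blk=10 s=2: L1-HIT | VC [14, 25]
  [8] addr=0x52 blk=10 s=2: L1-HIT | VC [14, 25]
  [9] addr=0x49 blk=9 s=1: MISS | VC [14, 25, 21]
  [10] addr=0x4b blk=9 s=1: L1-HIT | VC [14, 25, 21]
  [11] addr=0xad blk=21 s=1: VC-HIT | VC [14, 25, 9]

MISSES = 5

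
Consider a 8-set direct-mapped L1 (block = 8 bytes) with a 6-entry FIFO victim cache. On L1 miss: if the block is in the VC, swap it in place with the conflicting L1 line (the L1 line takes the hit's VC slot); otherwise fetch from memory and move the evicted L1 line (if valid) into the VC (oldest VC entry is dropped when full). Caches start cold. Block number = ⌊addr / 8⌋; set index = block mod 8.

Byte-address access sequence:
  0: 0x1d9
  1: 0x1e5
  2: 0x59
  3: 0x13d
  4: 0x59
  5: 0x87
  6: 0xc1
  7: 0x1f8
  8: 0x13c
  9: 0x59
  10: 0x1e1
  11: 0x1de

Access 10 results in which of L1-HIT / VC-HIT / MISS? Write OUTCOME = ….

#0 0x1d9→b59/s3 MISS; vc=[]
#1 0x1e5→b60/s4 MISS; vc=[]
#2 0x59→b11/s3 MISS; vc=[59]
#3 0x13d→b39/s7 MISS; vc=[59]
#4 0x59→b11/s3 L1-HIT; vc=[59]
#5 0x87→b16/s0 MISS; vc=[59]
#6 0xc1→b24/s0 MISS; vc=[59,16]
#7 0x1f8→b63/s7 MISS; vc=[59,16,39]
#8 0x13c→b39/s7 VC-HIT; vc=[59,16,63]
#9 0x59→b11/s3 L1-HIT; vc=[59,16,63]
#10 0x1e1→b60/s4 L1-HIT; vc=[59,16,63]
#11 0x1de→b59/s3 VC-HIT; vc=[11,16,63]

OUTCOME = L1-HIT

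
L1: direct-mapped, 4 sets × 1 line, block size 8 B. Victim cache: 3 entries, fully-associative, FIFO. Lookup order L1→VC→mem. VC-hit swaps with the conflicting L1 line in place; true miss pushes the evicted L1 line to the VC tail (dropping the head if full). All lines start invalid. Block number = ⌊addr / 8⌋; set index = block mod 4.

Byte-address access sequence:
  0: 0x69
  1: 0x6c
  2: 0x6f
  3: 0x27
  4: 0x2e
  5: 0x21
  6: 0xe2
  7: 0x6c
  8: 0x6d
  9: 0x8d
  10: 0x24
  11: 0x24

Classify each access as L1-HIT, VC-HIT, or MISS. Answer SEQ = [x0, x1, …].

  [0] addr=0x69 blk=13 s=1: MISS | VC []
  [1] addr=0x6c blk=13 s=1: L1-HIT | VC []
  [2] addr=0x6f blk=13 s=1: L1-HIT | VC []
  [3] addr=0x27 blk=4 s=0: MISS | VC []
  [4] addr=0x2e blk=5 s=1: MISS | VC [13]
  [5] addr=0x21 blk=4 s=0: L1-HIT | VC [13]
  [6] addr=0xe2 blk=28 s=0: MISS | VC [13, 4]
  [7] addr=0x6c blk=13 s=1: VC-HIT | VC [5, 4]
  [8] addr=0x6d blk=13 s=1: L1-HIT | VC [5, 4]
  [9] addr=0x8d blk=17 s=1: MISS | VC [5, 4, 13]
  [10] addr=0x24 blk=4 s=0: VC-HIT | VC [5, 28, 13]
  [11] addr=0x24 blk=4 s=0: L1-HIT | VC [5, 28, 13]

SEQ = [MISS, L1-HIT, L1-HIT, MISS, MISS, L1-HIT, MISS, VC-HIT, L1-HIT, MISS, VC-HIT, L1-HIT]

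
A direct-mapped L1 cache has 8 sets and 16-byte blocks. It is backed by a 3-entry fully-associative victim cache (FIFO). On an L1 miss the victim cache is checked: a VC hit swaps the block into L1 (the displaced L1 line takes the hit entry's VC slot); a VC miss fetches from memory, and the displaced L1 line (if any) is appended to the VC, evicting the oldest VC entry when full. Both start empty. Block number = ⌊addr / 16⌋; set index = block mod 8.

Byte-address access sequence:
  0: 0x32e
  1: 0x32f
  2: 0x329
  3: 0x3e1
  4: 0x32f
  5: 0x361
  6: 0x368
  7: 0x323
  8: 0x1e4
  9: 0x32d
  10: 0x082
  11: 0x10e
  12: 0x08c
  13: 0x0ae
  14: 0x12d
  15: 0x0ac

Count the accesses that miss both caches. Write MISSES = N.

  [0] addr=0x32e blk=50 s=2: MISS | VC []
  [1] addr=0x32f blk=50 s=2: L1-HIT | VC []
  [2] addr=0x329 blk=50 s=2: L1-HIT | VC []
  [3] addr=0x3e1 blk=62 s=6: MISS | VC []
  [4] addr=0x32f blk=50 s=2: L1-HIT | VC []
  [5] addr=0x361 blk=54 s=6: MISS | VC [62]
  [6] addr=0x368 blk=54 s=6: L1-HIT | VC [62]
  [7] addr=0x323 blk=50 s=2: L1-HIT | VC [62]
  [8] addr=0x1e4 blk=30 s=6: MISS | VC [62, 54]
  [9] addr=0x32d blk=50 s=2: L1-HIT | VC [62, 54]
  [10] addr=0x82 blk=8 s=0: MISS | VC [62, 54]
  [11] addr=0x10e blk=16 s=0: MISS | VC [62, 54, 8]
  [12] addr=0x8c blk=8 s=0: VC-HIT | VC [62, 54, 16]
  [13] addr=0xae blk=10 s=2: MISS | VC [54, 16, 50]
  [14] addr=0x12d blk=18 s=2: MISS | VC [16, 50, 10]
  [15] addr=0xac blk=10 s=2: VC-HIT | VC [16, 50, 18]

MISSES = 8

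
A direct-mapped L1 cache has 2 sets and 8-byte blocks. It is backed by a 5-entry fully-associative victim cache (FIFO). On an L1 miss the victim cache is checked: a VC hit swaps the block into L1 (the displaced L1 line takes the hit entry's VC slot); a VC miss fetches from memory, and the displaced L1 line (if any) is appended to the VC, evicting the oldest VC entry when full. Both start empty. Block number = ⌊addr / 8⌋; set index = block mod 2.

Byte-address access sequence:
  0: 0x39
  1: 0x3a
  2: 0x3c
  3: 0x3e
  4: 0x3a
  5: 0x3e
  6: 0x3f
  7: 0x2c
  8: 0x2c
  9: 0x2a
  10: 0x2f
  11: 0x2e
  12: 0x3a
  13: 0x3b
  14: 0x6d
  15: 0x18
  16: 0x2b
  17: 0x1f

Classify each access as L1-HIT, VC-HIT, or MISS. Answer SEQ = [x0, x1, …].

SEQ = [MISS, L1-HIT, L1-HIT, L1-HIT, L1-HIT, L1-HIT, L1-HIT, MISS, L1-HIT, L1-HIT, L1-HIT, L1-HIT, VC-HIT, L1-HIT, MISS, MISS, VC-HIT, VC-HIT]

  [0] addr=0x39 blk=7 s=1: MISS | VC []
  [1] addr=0x3a blk=7 s=1: L1-HIT | VC []
  [2] addr=0x3c blk=7 s=1: L1-HIT | VC []
  [3] addr=0x3e blk=7 s=1: L1-HIT | VC []
  [4] addr=0x3a blk=7 s=1: L1-HIT | VC []
  [5] addr=0x3e blk=7 s=1: L1-HIT | VC []
  [6] addr=0x3f blk=7 s=1: L1-HIT | VC []
  [7] addr=0x2c blk=5 s=1: MISS | VC [7]
  [8] addr=0x2c blk=5 s=1: L1-HIT | VC [7]
  [9] addr=0x2a blk=5 s=1: L1-HIT | VC [7]
  [10] addr=0x2f blk=5 s=1: L1-HIT | VC [7]
  [11] addr=0x2e blk=5 s=1: L1-HIT | VC [7]
  [12] addr=0x3a blk=7 s=1: VC-HIT | VC [5]
  [13] addr=0x3b blk=7 s=1: L1-HIT | VC [5]
  [14] addr=0x6d blk=13 s=1: MISS | VC [5, 7]
  [15] addr=0x18 blk=3 s=1: MISS | VC [5, 7, 13]
  [16] addr=0x2b blk=5 s=1: VC-HIT | VC [3, 7, 13]
  [17] addr=0x1f blk=3 s=1: VC-HIT | VC [5, 7, 13]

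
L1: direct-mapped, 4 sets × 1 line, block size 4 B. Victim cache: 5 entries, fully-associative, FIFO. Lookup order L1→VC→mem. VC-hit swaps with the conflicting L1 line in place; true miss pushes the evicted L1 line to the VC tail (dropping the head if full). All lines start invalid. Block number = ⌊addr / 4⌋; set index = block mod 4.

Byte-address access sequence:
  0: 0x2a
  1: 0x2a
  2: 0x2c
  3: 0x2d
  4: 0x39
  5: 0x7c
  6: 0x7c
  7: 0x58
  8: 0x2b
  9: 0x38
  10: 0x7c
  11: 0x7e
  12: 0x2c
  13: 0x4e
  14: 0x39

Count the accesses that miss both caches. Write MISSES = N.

0: 0x2a (blk 10, set 2) → MISS  vc=[]
1: 0x2a (blk 10, set 2) → L1-HIT  vc=[]
2: 0x2c (blk 11, set 3) → MISS  vc=[]
3: 0x2d (blk 11, set 3) → L1-HIT  vc=[]
4: 0x39 (blk 14, set 2) → MISS  vc=[10]
5: 0x7c (blk 31, set 3) → MISS  vc=[10, 11]
6: 0x7c (blk 31, set 3) → L1-HIT  vc=[10, 11]
7: 0x58 (blk 22, set 2) → MISS  vc=[10, 11, 14]
8: 0x2b (blk 10, set 2) → VC-HIT  vc=[22, 11, 14]
9: 0x38 (blk 14, set 2) → VC-HIT  vc=[22, 11, 10]
10: 0x7c (blk 31, set 3) → L1-HIT  vc=[22, 11, 10]
11: 0x7e (blk 31, set 3) → L1-HIT  vc=[22, 11, 10]
12: 0x2c (blk 11, set 3) → VC-HIT  vc=[22, 31, 10]
13: 0x4e (blk 19, set 3) → MISS  vc=[22, 31, 10, 11]
14: 0x39 (blk 14, set 2) → L1-HIT  vc=[22, 31, 10, 11]

MISSES = 6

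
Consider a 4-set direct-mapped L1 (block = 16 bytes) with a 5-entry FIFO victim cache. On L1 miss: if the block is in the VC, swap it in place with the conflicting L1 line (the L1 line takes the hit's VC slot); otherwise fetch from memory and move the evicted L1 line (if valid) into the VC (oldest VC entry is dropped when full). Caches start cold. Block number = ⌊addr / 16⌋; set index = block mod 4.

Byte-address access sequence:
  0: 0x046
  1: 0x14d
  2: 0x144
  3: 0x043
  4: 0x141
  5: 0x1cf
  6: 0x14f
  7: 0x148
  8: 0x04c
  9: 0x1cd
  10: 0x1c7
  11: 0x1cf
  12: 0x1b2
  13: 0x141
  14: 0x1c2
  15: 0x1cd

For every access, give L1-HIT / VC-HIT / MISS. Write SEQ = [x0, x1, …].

0: 0x46 (blk 4, set 0) → MISS  vc=[]
1: 0x14d (blk 20, set 0) → MISS  vc=[4]
2: 0x144 (blk 20, set 0) → L1-HIT  vc=[4]
3: 0x43 (blk 4, set 0) → VC-HIT  vc=[20]
4: 0x141 (blk 20, set 0) → VC-HIT  vc=[4]
5: 0x1cf (blk 28, set 0) → MISS  vc=[4, 20]
6: 0x14f (blk 20, set 0) → VC-HIT  vc=[4, 28]
7: 0x148 (blk 20, set 0) → L1-HIT  vc=[4, 28]
8: 0x4c (blk 4, set 0) → VC-HIT  vc=[20, 28]
9: 0x1cd (blk 28, set 0) → VC-HIT  vc=[20, 4]
10: 0x1c7 (blk 28, set 0) → L1-HIT  vc=[20, 4]
11: 0x1cf (blk 28, set 0) → L1-HIT  vc=[20, 4]
12: 0x1b2 (blk 27, set 3) → MISS  vc=[20, 4]
13: 0x141 (blk 20, set 0) → VC-HIT  vc=[28, 4]
14: 0x1c2 (blk 28, set 0) → VC-HIT  vc=[20, 4]
15: 0x1cd (blk 28, set 0) → L1-HIT  vc=[20, 4]

SEQ = [MISS, MISS, L1-HIT, VC-HIT, VC-HIT, MISS, VC-HIT, L1-HIT, VC-HIT, VC-HIT, L1-HIT, L1-HIT, MISS, VC-HIT, VC-HIT, L1-HIT]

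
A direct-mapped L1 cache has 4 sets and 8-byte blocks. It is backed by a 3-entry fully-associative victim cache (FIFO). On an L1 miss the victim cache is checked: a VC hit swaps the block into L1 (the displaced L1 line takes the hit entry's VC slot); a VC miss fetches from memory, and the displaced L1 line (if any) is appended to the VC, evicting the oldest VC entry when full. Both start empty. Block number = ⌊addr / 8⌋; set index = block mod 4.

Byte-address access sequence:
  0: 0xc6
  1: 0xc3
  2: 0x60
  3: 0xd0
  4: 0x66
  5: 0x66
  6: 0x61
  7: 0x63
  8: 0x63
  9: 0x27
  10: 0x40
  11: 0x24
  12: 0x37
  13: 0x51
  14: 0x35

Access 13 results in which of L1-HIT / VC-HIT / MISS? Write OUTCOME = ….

OUTCOME = MISS

#0 0xc6→b24/s0 MISS; vc=[]
#1 0xc3→b24/s0 L1-HIT; vc=[]
#2 0x60→b12/s0 MISS; vc=[24]
#3 0xd0→b26/s2 MISS; vc=[24]
#4 0x66→b12/s0 L1-HIT; vc=[24]
#5 0x66→b12/s0 L1-HIT; vc=[24]
#6 0x61→b12/s0 L1-HIT; vc=[24]
#7 0x63→b12/s0 L1-HIT; vc=[24]
#8 0x63→b12/s0 L1-HIT; vc=[24]
#9 0x27→b4/s0 MISS; vc=[24,12]
#10 0x40→b8/s0 MISS; vc=[24,12,4]
#11 0x24→b4/s0 VC-HIT; vc=[24,12,8]
#12 0x37→b6/s2 MISS; vc=[12,8,26]
#13 0x51→b10/s2 MISS; vc=[8,26,6]
#14 0x35→b6/s2 VC-HIT; vc=[8,26,10]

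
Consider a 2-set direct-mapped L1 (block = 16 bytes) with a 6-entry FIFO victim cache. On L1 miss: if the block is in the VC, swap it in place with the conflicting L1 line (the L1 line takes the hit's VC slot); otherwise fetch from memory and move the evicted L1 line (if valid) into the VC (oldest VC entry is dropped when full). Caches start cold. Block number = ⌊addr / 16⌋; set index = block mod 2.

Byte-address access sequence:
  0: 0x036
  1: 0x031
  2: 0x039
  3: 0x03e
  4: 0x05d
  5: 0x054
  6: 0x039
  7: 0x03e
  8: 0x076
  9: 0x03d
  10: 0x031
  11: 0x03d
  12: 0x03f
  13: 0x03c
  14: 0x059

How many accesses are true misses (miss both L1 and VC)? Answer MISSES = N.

#0 0x36→b3/s1 MISS; vc=[]
#1 0x31→b3/s1 L1-HIT; vc=[]
#2 0x39→b3/s1 L1-HIT; vc=[]
#3 0x3e→b3/s1 L1-HIT; vc=[]
#4 0x5d→b5/s1 MISS; vc=[3]
#5 0x54→b5/s1 L1-HIT; vc=[3]
#6 0x39→b3/s1 VC-HIT; vc=[5]
#7 0x3e→b3/s1 L1-HIT; vc=[5]
#8 0x76→b7/s1 MISS; vc=[5,3]
#9 0x3d→b3/s1 VC-HIT; vc=[5,7]
#10 0x31→b3/s1 L1-HIT; vc=[5,7]
#11 0x3d→b3/s1 L1-HIT; vc=[5,7]
#12 0x3f→b3/s1 L1-HIT; vc=[5,7]
#13 0x3c→b3/s1 L1-HIT; vc=[5,7]
#14 0x59→b5/s1 VC-HIT; vc=[3,7]

MISSES = 3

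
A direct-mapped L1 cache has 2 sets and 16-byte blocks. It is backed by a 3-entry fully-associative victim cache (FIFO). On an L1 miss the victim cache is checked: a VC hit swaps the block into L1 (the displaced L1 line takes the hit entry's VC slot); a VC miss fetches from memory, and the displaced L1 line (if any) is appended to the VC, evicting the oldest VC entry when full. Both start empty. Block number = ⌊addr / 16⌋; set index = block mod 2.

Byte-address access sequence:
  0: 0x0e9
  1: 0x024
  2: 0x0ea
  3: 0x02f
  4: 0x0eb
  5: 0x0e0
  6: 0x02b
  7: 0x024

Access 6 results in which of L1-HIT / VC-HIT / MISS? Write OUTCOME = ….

OUTCOME = VC-HIT

  [0] addr=0xe9 blk=14 s=0: MISS | VC []
  [1] addr=0x24 blk=2 s=0: MISS | VC [14]
  [2] addr=0xea blk=14 s=0: VC-HIT | VC [2]
  [3] addr=0x2f blk=2 s=0: VC-HIT | VC [14]
  [4] addr=0xeb blk=14 s=0: VC-HIT | VC [2]
  [5] addr=0xe0 blk=14 s=0: L1-HIT | VC [2]
  [6] addr=0x2b blk=2 s=0: VC-HIT | VC [14]
  [7] addr=0x24 blk=2 s=0: L1-HIT | VC [14]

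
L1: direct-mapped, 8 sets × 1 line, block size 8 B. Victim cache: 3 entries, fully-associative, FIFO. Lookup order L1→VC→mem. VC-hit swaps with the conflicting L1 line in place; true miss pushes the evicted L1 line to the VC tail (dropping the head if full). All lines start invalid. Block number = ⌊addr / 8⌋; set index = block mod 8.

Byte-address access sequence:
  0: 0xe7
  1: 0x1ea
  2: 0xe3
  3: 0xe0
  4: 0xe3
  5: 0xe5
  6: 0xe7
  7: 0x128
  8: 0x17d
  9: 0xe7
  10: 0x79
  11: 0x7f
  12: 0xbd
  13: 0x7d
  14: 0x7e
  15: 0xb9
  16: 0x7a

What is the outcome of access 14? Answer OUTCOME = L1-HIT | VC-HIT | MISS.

0: 0xe7 (blk 28, set 4) → MISS  vc=[]
1: 0x1ea (blk 61, set 5) → MISS  vc=[]
2: 0xe3 (blk 28, set 4) → L1-HIT  vc=[]
3: 0xe0 (blk 28, set 4) → L1-HIT  vc=[]
4: 0xe3 (blk 28, set 4) → L1-HIT  vc=[]
5: 0xe5 (blk 28, set 4) → L1-HIT  vc=[]
6: 0xe7 (blk 28, set 4) → L1-HIT  vc=[]
7: 0x128 (blk 37, set 5) → MISS  vc=[61]
8: 0x17d (blk 47, set 7) → MISS  vc=[61]
9: 0xe7 (blk 28, set 4) → L1-HIT  vc=[61]
10: 0x79 (blk 15, set 7) → MISS  vc=[61, 47]
11: 0x7f (blk 15, set 7) → L1-HIT  vc=[61, 47]
12: 0xbd (blk 23, set 7) → MISS  vc=[61, 47, 15]
13: 0x7d (blk 15, set 7) → VC-HIT  vc=[61, 47, 23]
14: 0x7e (blk 15, set 7) → L1-HIT  vc=[61, 47, 23]
15: 0xb9 (blk 23, set 7) → VC-HIT  vc=[61, 47, 15]
16: 0x7a (blk 15, set 7) → VC-HIT  vc=[61, 47, 23]

OUTCOME = L1-HIT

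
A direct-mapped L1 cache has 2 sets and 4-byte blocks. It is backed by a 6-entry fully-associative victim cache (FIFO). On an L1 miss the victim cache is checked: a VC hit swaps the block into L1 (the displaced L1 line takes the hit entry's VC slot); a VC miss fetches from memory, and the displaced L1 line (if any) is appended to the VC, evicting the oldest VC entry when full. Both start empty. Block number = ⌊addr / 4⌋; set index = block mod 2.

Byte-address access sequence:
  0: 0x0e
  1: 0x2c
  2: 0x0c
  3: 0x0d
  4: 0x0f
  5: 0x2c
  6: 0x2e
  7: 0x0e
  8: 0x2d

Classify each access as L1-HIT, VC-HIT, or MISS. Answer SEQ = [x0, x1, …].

SEQ = [MISS, MISS, VC-HIT, L1-HIT, L1-HIT, VC-HIT, L1-HIT, VC-HIT, VC-HIT]

  [0] addr=0xe blk=3 s=1: MISS | VC []
  [1] addr=0x2c blk=11 s=1: MISS | VC [3]
  [2] addr=0xc blk=3 s=1: VC-HIT | VC [11]
  [3] addr=0xd blk=3 s=1: L1-HIT | VC [11]
  [4] addr=0xf blk=3 s=1: L1-HIT | VC [11]
  [5] addr=0x2c blk=11 s=1: VC-HIT | VC [3]
  [6] addr=0x2e blk=11 s=1: L1-HIT | VC [3]
  [7] addr=0xe blk=3 s=1: VC-HIT | VC [11]
  [8] addr=0x2d blk=11 s=1: VC-HIT | VC [3]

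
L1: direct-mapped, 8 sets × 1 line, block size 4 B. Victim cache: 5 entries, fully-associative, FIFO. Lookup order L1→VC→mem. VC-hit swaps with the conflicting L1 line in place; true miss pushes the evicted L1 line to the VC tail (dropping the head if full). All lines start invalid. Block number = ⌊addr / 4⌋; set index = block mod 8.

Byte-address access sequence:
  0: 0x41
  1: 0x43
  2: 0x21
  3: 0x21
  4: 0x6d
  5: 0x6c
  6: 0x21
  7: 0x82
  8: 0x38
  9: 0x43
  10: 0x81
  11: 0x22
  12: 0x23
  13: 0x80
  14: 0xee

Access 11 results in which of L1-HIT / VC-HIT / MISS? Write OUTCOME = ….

  [0] addr=0x41 blk=16 s=0: MISS | VC []
  [1] addr=0x43 blk=16 s=0: L1-HIT | VC []
  [2] addr=0x21 blk=8 s=0: MISS | VC [16]
  [3] addr=0x21 blk=8 s=0: L1-HIT | VC [16]
  [4] addr=0x6d blk=27 s=3: MISS | VC [16]
  [5] addr=0x6c blk=27 s=3: L1-HIT | VC [16]
  [6] addr=0x21 blk=8 s=0: L1-HIT | VC [16]
  [7] addr=0x82 blk=32 s=0: MISS | VC [16, 8]
  [8] addr=0x38 blk=14 s=6: MISS | VC [16, 8]
  [9] addr=0x43 blk=16 s=0: VC-HIT | VC [32, 8]
  [10] addr=0x81 blk=32 s=0: VC-HIT | VC [16, 8]
  [11] addr=0x22 blk=8 s=0: VC-HIT | VC [16, 32]
  [12] addr=0x23 blk=8 s=0: L1-HIT | VC [16, 32]
  [13] addr=0x80 blk=32 s=0: VC-HIT | VC [16, 8]
  [14] addr=0xee blk=59 s=3: MISS | VC [16, 8, 27]

OUTCOME = VC-HIT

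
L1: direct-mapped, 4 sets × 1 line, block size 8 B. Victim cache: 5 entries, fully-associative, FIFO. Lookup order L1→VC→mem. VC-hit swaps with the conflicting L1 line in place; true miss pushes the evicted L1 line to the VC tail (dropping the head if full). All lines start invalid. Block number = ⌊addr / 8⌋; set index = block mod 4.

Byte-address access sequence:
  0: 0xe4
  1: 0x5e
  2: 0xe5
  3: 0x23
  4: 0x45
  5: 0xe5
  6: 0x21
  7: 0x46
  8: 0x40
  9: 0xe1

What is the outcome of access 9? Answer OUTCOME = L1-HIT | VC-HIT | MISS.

OUTCOME = VC-HIT

0: 0xe4 (blk 28, set 0) → MISS  vc=[]
1: 0x5e (blk 11, set 3) → MISS  vc=[]
2: 0xe5 (blk 28, set 0) → L1-HIT  vc=[]
3: 0x23 (blk 4, set 0) → MISS  vc=[28]
4: 0x45 (blk 8, set 0) → MISS  vc=[28, 4]
5: 0xe5 (blk 28, set 0) → VC-HIT  vc=[8, 4]
6: 0x21 (blk 4, set 0) → VC-HIT  vc=[8, 28]
7: 0x46 (blk 8, set 0) → VC-HIT  vc=[4, 28]
8: 0x40 (blk 8, set 0) → L1-HIT  vc=[4, 28]
9: 0xe1 (blk 28, set 0) → VC-HIT  vc=[4, 8]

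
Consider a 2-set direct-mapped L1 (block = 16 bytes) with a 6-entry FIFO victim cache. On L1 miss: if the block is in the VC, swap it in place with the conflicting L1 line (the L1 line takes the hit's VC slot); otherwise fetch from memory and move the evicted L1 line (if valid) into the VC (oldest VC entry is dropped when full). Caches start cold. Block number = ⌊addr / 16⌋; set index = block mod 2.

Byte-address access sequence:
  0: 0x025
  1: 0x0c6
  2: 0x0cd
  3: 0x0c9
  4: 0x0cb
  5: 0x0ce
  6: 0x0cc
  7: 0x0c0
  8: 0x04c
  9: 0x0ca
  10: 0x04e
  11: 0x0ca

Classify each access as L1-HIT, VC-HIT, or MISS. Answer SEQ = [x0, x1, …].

#0 0x25→b2/s0 MISS; vc=[]
#1 0xc6→b12/s0 MISS; vc=[2]
#2 0xcd→b12/s0 L1-HIT; vc=[2]
#3 0xc9→b12/s0 L1-HIT; vc=[2]
#4 0xcb→b12/s0 L1-HIT; vc=[2]
#5 0xce→b12/s0 L1-HIT; vc=[2]
#6 0xcc→b12/s0 L1-HIT; vc=[2]
#7 0xc0→b12/s0 L1-HIT; vc=[2]
#8 0x4c→b4/s0 MISS; vc=[2,12]
#9 0xca→b12/s0 VC-HIT; vc=[2,4]
#10 0x4e→b4/s0 VC-HIT; vc=[2,12]
#11 0xca→b12/s0 VC-HIT; vc=[2,4]

SEQ = [MISS, MISS, L1-HIT, L1-HIT, L1-HIT, L1-HIT, L1-HIT, L1-HIT, MISS, VC-HIT, VC-HIT, VC-HIT]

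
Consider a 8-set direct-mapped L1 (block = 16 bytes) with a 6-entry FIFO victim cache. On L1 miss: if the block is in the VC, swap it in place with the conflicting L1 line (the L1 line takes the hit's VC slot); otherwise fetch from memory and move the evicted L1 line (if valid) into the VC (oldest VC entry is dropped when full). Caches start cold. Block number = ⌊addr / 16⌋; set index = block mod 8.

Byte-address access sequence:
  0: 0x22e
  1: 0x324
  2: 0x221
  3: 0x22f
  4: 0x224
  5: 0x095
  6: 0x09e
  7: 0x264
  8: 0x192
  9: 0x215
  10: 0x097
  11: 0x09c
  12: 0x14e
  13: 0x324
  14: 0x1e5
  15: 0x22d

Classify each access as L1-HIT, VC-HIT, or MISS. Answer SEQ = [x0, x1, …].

#0 0x22e→b34/s2 MISS; vc=[]
#1 0x324→b50/s2 MISS; vc=[34]
#2 0x221→b34/s2 VC-HIT; vc=[50]
#3 0x22f→b34/s2 L1-HIT; vc=[50]
#4 0x224→b34/s2 L1-HIT; vc=[50]
#5 0x95→b9/s1 MISS; vc=[50]
#6 0x9e→b9/s1 L1-HIT; vc=[50]
#7 0x264→b38/s6 MISS; vc=[50]
#8 0x192→b25/s1 MISS; vc=[50,9]
#9 0x215→b33/s1 MISS; vc=[50,9,25]
#10 0x97→b9/s1 VC-HIT; vc=[50,33,25]
#11 0x9c→b9/s1 L1-HIT; vc=[50,33,25]
#12 0x14e→b20/s4 MISS; vc=[50,33,25]
#13 0x324→b50/s2 VC-HIT; vc=[34,33,25]
#14 0x1e5→b30/s6 MISS; vc=[34,33,25,38]
#15 0x22d→b34/s2 VC-HIT; vc=[50,33,25,38]

SEQ = [MISS, MISS, VC-HIT, L1-HIT, L1-HIT, MISS, L1-HIT, MISS, MISS, MISS, VC-HIT, L1-HIT, MISS, VC-HIT, MISS, VC-HIT]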